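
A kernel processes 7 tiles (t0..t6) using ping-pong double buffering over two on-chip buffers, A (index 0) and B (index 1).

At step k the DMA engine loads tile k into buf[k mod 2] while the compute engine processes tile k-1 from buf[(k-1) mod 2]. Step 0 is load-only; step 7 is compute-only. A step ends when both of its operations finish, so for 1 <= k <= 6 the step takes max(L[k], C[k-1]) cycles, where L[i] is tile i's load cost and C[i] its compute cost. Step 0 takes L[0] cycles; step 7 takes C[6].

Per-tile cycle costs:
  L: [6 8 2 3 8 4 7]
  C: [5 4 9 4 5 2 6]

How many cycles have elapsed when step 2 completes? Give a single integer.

k=0 load=t0/6c comp=- wait=6 total=6
k=1 load=t1/8c comp=t0/5c wait=8 total=14
k=2 load=t2/2c comp=t1/4c wait=4 total=18
k=3 load=t3/3c comp=t2/9c wait=9 total=27
k=4 load=t4/8c comp=t3/4c wait=8 total=35
k=5 load=t5/4c comp=t4/5c wait=5 total=40
k=6 load=t6/7c comp=t5/2c wait=7 total=47
k=7 load=- comp=t6/6c wait=6 total=53

end_cycle[2] = 18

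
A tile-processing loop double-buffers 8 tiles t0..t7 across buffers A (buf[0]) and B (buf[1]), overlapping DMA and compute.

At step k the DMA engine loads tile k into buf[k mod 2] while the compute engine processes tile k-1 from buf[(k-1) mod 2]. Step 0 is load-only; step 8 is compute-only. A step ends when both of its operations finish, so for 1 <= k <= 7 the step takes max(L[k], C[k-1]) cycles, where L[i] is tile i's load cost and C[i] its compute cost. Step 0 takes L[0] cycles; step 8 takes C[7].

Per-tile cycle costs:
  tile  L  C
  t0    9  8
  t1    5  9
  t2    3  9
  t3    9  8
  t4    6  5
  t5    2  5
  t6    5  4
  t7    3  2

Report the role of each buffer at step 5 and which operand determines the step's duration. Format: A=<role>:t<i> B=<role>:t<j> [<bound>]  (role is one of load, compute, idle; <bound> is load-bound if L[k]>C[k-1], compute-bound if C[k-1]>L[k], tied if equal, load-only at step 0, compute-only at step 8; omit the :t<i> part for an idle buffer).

step 5: A=compute:t4 B=load:t5 [compute-bound]

[0] DMA t0→A (9c) ∥ CU idle ⇒ 9c, clock 9
[1] DMA t1→B (5c) ∥ CU A:t0 (8c) ⇒ 8c, clock 17
[2] DMA t2→A (3c) ∥ CU B:t1 (9c) ⇒ 9c, clock 26
[3] DMA t3→B (9c) ∥ CU A:t2 (9c) ⇒ 9c, clock 35
[4] DMA t4→A (6c) ∥ CU B:t3 (8c) ⇒ 8c, clock 43
[5] DMA t5→B (2c) ∥ CU A:t4 (5c) ⇒ 5c, clock 48
[6] DMA t6→A (5c) ∥ CU B:t5 (5c) ⇒ 5c, clock 53
[7] DMA t7→B (3c) ∥ CU A:t6 (4c) ⇒ 4c, clock 57
[8] DMA idle ∥ CU B:t7 (2c) ⇒ 2c, clock 59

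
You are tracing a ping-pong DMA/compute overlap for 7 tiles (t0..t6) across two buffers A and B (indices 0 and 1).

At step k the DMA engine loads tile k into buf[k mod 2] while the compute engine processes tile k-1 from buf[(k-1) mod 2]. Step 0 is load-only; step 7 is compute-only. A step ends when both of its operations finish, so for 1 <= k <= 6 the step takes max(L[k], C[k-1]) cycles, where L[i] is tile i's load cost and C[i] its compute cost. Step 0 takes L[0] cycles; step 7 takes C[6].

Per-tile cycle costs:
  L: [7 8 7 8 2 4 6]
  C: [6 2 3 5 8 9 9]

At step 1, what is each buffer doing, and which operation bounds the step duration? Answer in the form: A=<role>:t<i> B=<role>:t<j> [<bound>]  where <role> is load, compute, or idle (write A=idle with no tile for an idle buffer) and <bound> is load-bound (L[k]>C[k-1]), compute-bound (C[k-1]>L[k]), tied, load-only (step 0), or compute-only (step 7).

step 1: A=compute:t0 B=load:t1 [load-bound]

  0. 7=7c; end=7; A:t0 B:-
  1. max(8,6)=8c; end=15; A:t0 B:t1
  2. max(7,2)=7c; end=22; A:t2 B:t1
  3. max(8,3)=8c; end=30; A:t2 B:t3
  4. max(2,5)=5c; end=35; A:t4 B:t3
  5. max(4,8)=8c; end=43; A:t4 B:t5
  6. max(6,9)=9c; end=52; A:t6 B:t5
  7. 9=9c; end=61; A:t6 B:t5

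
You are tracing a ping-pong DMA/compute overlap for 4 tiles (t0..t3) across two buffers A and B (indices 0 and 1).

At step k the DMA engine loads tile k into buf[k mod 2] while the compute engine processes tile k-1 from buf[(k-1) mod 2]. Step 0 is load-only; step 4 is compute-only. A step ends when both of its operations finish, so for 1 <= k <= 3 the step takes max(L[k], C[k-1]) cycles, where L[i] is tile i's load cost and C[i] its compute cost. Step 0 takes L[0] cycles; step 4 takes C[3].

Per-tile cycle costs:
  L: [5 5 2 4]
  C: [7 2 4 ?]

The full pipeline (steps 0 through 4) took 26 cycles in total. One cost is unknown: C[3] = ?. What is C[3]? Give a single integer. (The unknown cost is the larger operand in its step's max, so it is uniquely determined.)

C[3] = 8

step 0 = dur = L[0]=5 = 5
step 1 = dur = max(L[1]=5, C[0]=7) = 7
step 2 = dur = max(L[2]=2, C[1]=2) = 2
step 3 = dur = max(L[3]=4, C[2]=4) = 4
step 4 = dur = C[3]=? = C[3]  (unknown; binding)
sum of known step durations = 18
dur[4] = total - known = 26 - 18 = 8
C[3] is the binding max in step 4, so C[3] = dur[4] = 8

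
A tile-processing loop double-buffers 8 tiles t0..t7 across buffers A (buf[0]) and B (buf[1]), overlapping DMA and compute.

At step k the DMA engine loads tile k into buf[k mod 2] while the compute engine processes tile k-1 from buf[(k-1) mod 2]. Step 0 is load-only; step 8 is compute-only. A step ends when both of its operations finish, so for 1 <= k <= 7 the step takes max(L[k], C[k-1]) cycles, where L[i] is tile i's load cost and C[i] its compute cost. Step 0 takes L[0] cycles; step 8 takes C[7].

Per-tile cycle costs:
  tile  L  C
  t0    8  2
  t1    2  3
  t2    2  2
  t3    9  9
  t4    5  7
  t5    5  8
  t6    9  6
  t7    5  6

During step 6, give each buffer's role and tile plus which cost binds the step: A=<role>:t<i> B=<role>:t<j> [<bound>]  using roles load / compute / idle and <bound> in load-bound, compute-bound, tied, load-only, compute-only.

k=0 load=t0/8c comp=- wait=8 total=8
k=1 load=t1/2c comp=t0/2c wait=2 total=10
k=2 load=t2/2c comp=t1/3c wait=3 total=13
k=3 load=t3/9c comp=t2/2c wait=9 total=22
k=4 load=t4/5c comp=t3/9c wait=9 total=31
k=5 load=t5/5c comp=t4/7c wait=7 total=38
k=6 load=t6/9c comp=t5/8c wait=9 total=47
k=7 load=t7/5c comp=t6/6c wait=6 total=53
k=8 load=- comp=t7/6c wait=6 total=59

step 6: A=load:t6 B=compute:t5 [load-bound]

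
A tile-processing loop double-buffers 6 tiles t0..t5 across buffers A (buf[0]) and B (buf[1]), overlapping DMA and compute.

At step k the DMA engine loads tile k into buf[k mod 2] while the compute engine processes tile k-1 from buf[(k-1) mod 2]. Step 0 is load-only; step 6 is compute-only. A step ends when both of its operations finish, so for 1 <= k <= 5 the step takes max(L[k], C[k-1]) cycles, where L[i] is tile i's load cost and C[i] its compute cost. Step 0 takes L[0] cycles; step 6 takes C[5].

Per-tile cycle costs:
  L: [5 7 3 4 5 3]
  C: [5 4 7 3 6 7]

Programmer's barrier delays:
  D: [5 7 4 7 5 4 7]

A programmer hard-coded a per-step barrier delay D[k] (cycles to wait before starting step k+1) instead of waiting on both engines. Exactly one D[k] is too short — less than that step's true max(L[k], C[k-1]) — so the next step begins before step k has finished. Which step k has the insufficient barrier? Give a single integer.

[0] required=L[0]=5=5 vs D=5 ok
[1] required=max(L[1]=7,C[0]=5)=7 vs D=7 ok
[2] required=max(L[2]=3,C[1]=4)=4 vs D=4 ok
[3] required=max(L[3]=4,C[2]=7)=7 vs D=7 ok
[4] required=max(L[4]=5,C[3]=3)=5 vs D=5 ok
[5] required=max(L[5]=3,C[4]=6)=6 vs D=4 SHORT
[6] required=C[5]=7=7 vs D=7 ok

hazard at step 5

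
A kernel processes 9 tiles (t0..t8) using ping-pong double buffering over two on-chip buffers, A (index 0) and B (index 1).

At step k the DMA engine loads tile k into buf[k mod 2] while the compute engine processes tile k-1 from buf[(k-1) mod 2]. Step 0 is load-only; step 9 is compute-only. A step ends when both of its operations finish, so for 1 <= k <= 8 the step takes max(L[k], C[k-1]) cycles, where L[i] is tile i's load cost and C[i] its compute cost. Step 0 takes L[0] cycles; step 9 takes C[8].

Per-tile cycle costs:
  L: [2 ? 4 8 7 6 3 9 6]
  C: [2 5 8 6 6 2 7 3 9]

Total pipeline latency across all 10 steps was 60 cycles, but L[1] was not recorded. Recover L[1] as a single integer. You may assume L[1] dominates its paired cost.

step 0 = dur = L[0]=2 = 2
step 1 = dur = max(L[1]=?, C[0]=2) = L[1]  (unknown; binding)
step 2 = dur = max(L[2]=4, C[1]=5) = 5
step 3 = dur = max(L[3]=8, C[2]=8) = 8
step 4 = dur = max(L[4]=7, C[3]=6) = 7
step 5 = dur = max(L[5]=6, C[4]=6) = 6
step 6 = dur = max(L[6]=3, C[5]=2) = 3
step 7 = dur = max(L[7]=9, C[6]=7) = 9
step 8 = dur = max(L[8]=6, C[7]=3) = 6
step 9 = dur = C[8]=9 = 9
sum of known step durations = 55
dur[1] = total - known = 60 - 55 = 5
L[1] is the binding max in step 1, so L[1] = dur[1] = 5

L[1] = 5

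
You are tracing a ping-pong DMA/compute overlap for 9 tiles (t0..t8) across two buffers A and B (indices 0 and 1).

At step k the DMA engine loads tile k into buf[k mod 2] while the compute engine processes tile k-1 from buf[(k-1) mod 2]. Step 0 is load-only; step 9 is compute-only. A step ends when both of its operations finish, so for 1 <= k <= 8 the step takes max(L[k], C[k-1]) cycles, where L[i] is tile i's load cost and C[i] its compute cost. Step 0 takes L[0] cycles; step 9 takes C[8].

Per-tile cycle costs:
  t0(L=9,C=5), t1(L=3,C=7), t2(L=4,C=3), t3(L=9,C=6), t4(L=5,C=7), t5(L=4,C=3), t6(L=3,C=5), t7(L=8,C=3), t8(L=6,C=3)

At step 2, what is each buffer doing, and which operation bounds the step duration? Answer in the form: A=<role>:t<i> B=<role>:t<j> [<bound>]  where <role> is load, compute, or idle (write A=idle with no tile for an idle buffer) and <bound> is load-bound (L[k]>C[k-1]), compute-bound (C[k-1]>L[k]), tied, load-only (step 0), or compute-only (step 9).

step 2: A=load:t2 B=compute:t1 [compute-bound]

[0] DMA t0→A (9c) ∥ CU idle ⇒ 9c, clock 9
[1] DMA t1→B (3c) ∥ CU A:t0 (5c) ⇒ 5c, clock 14
[2] DMA t2→A (4c) ∥ CU B:t1 (7c) ⇒ 7c, clock 21
[3] DMA t3→B (9c) ∥ CU A:t2 (3c) ⇒ 9c, clock 30
[4] DMA t4→A (5c) ∥ CU B:t3 (6c) ⇒ 6c, clock 36
[5] DMA t5→B (4c) ∥ CU A:t4 (7c) ⇒ 7c, clock 43
[6] DMA t6→A (3c) ∥ CU B:t5 (3c) ⇒ 3c, clock 46
[7] DMA t7→B (8c) ∥ CU A:t6 (5c) ⇒ 8c, clock 54
[8] DMA t8→A (6c) ∥ CU B:t7 (3c) ⇒ 6c, clock 60
[9] DMA idle ∥ CU A:t8 (3c) ⇒ 3c, clock 63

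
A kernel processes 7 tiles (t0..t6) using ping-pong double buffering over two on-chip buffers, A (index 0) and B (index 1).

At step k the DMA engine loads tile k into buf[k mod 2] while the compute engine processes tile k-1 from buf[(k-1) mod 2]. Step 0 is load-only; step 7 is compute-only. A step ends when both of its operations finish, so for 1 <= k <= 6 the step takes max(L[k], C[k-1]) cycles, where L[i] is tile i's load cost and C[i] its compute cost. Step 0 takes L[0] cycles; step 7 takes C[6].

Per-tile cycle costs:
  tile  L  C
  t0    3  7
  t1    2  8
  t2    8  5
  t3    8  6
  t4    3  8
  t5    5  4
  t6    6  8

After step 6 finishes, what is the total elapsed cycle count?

end_cycle[6] = 46

[0] DMA t0→A (3c) ∥ CU idle ⇒ 3c, clock 3
[1] DMA t1→B (2c) ∥ CU A:t0 (7c) ⇒ 7c, clock 10
[2] DMA t2→A (8c) ∥ CU B:t1 (8c) ⇒ 8c, clock 18
[3] DMA t3→B (8c) ∥ CU A:t2 (5c) ⇒ 8c, clock 26
[4] DMA t4→A (3c) ∥ CU B:t3 (6c) ⇒ 6c, clock 32
[5] DMA t5→B (5c) ∥ CU A:t4 (8c) ⇒ 8c, clock 40
[6] DMA t6→A (6c) ∥ CU B:t5 (4c) ⇒ 6c, clock 46
[7] DMA idle ∥ CU A:t6 (8c) ⇒ 8c, clock 54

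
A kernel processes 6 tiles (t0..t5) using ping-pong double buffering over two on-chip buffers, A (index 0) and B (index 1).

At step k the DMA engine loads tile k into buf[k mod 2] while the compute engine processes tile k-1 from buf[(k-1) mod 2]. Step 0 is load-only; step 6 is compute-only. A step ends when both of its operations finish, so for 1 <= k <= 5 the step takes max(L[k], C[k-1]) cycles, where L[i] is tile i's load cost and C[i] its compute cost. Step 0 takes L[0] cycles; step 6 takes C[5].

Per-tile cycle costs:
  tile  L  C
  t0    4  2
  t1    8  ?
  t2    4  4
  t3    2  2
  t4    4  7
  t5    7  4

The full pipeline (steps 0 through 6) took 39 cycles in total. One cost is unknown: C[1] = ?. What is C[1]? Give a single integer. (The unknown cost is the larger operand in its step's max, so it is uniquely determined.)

step 0: dur = L[0]=4 = 4
step 1: dur = max(L[1]=8, C[0]=2) = 8
step 2: dur = max(L[2]=4, C[1]=?) = C[1]  (unknown; binding)
step 3: dur = max(L[3]=2, C[2]=4) = 4
step 4: dur = max(L[4]=4, C[3]=2) = 4
step 5: dur = max(L[5]=7, C[4]=7) = 7
step 6: dur = C[5]=4 = 4
sum of known step durations = 31
dur[2] = total - known = 39 - 31 = 8
C[1] is the binding max in step 2, so C[1] = dur[2] = 8

C[1] = 8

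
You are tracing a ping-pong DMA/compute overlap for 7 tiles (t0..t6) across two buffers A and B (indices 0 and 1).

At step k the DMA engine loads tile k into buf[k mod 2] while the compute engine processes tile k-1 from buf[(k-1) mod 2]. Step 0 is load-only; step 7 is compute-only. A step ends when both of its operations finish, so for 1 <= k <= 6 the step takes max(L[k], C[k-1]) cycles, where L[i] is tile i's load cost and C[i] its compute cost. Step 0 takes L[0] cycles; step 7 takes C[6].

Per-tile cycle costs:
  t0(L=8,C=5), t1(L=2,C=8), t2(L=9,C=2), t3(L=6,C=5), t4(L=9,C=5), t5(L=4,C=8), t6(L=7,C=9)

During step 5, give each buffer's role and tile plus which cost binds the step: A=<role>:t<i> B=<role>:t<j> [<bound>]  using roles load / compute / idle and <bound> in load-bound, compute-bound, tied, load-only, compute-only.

step 0: L[0]=8 → dur=8, Σ=8 | A=load:t0 B=idle [load-only]
step 1: L[1]=2 C[0]=5 → dur=5, Σ=13 | A=compute:t0 B=load:t1 [compute-bound]
step 2: L[2]=9 C[1]=8 → dur=9, Σ=22 | A=load:t2 B=compute:t1 [load-bound]
step 3: L[3]=6 C[2]=2 → dur=6, Σ=28 | A=compute:t2 B=load:t3 [load-bound]
step 4: L[4]=9 C[3]=5 → dur=9, Σ=37 | A=load:t4 B=compute:t3 [load-bound]
step 5: L[5]=4 C[4]=5 → dur=5, Σ=42 | A=compute:t4 B=load:t5 [compute-bound]
step 6: L[6]=7 C[5]=8 → dur=8, Σ=50 | A=load:t6 B=compute:t5 [compute-bound]
step 7: C[6]=9 → dur=9, Σ=59 | A=compute:t6 B=idle [compute-only]

step 5: A=compute:t4 B=load:t5 [compute-bound]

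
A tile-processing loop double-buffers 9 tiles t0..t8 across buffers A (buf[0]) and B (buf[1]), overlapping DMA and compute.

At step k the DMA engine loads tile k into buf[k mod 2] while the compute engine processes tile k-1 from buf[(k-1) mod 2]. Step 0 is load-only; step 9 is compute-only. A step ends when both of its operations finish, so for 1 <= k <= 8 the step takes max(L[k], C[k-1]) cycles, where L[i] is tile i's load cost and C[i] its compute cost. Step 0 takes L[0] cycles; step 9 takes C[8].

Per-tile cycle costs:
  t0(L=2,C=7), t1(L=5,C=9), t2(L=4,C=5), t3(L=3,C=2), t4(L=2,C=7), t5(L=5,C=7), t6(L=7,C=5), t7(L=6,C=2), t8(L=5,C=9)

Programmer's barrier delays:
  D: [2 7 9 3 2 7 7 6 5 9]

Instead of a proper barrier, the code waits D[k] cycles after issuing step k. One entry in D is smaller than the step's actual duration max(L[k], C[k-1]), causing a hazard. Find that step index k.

k=0 barrier L[0]=2→2c, D[0]=2 ok
k=1 barrier max(L[1]=5,C[0]=7)→7c, D[1]=7 ok
k=2 barrier max(L[2]=4,C[1]=9)→9c, D[2]=9 ok
k=3 barrier max(L[3]=3,C[2]=5)→5c, D[3]=3 SHORT
k=4 barrier max(L[4]=2,C[3]=2)→2c, D[4]=2 ok
k=5 barrier max(L[5]=5,C[4]=7)→7c, D[5]=7 ok
k=6 barrier max(L[6]=7,C[5]=7)→7c, D[6]=7 ok
k=7 barrier max(L[7]=6,C[6]=5)→6c, D[7]=6 ok
k=8 barrier max(L[8]=5,C[7]=2)→5c, D[8]=5 ok
k=9 barrier C[8]=9→9c, D[9]=9 ok

hazard at step 3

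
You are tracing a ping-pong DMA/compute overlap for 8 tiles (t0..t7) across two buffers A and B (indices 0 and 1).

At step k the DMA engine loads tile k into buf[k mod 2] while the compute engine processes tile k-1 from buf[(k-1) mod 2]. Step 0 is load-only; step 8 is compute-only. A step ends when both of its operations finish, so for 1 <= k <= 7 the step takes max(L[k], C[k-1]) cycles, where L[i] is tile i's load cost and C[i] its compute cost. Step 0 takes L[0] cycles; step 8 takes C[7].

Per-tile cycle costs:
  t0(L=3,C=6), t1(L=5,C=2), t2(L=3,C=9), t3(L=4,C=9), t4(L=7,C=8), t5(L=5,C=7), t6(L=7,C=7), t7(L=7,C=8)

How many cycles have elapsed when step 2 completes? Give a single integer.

end_cycle[2] = 12

  0. 3=3c; end=3; A:t0 B:-
  1. max(5,6)=6c; end=9; A:t0 B:t1
  2. max(3,2)=3c; end=12; A:t2 B:t1
  3. max(4,9)=9c; end=21; A:t2 B:t3
  4. max(7,9)=9c; end=30; A:t4 B:t3
  5. max(5,8)=8c; end=38; A:t4 B:t5
  6. max(7,7)=7c; end=45; A:t6 B:t5
  7. max(7,7)=7c; end=52; A:t6 B:t7
  8. 8=8c; end=60; A:t6 B:t7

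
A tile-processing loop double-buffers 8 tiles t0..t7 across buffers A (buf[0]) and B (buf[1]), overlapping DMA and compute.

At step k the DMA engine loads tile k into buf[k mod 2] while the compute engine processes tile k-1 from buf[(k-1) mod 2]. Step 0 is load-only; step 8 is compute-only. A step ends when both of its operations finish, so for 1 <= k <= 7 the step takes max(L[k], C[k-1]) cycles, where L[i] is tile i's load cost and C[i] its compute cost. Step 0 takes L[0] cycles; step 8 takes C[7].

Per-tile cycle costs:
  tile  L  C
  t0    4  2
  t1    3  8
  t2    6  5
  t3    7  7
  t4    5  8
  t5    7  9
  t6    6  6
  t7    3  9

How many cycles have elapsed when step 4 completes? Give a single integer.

  0. 4=4c; end=4; A:t0 B:-
  1. max(3,2)=3c; end=7; A:t0 B:t1
  2. max(6,8)=8c; end=15; A:t2 B:t1
  3. max(7,5)=7c; end=22; A:t2 B:t3
  4. max(5,7)=7c; end=29; A:t4 B:t3
  5. max(7,8)=8c; end=37; A:t4 B:t5
  6. max(6,9)=9c; end=46; A:t6 B:t5
  7. max(3,6)=6c; end=52; A:t6 B:t7
  8. 9=9c; end=61; A:t6 B:t7

end_cycle[4] = 29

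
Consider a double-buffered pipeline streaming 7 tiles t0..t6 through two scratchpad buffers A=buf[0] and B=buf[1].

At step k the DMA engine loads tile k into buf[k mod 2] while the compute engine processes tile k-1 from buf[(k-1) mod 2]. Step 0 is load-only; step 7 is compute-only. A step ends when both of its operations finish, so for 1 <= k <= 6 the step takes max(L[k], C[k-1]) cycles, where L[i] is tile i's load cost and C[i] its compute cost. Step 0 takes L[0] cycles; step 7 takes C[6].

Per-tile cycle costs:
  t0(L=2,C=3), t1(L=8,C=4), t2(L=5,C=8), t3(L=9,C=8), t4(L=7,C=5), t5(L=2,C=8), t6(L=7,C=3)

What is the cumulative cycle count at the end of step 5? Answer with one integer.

end_cycle[5] = 37

  0. 2=2c; end=2; A:t0 B:-
  1. max(8,3)=8c; end=10; A:t0 B:t1
  2. max(5,4)=5c; end=15; A:t2 B:t1
  3. max(9,8)=9c; end=24; A:t2 B:t3
  4. max(7,8)=8c; end=32; A:t4 B:t3
  5. max(2,5)=5c; end=37; A:t4 B:t5
  6. max(7,8)=8c; end=45; A:t6 B:t5
  7. 3=3c; end=48; A:t6 B:t5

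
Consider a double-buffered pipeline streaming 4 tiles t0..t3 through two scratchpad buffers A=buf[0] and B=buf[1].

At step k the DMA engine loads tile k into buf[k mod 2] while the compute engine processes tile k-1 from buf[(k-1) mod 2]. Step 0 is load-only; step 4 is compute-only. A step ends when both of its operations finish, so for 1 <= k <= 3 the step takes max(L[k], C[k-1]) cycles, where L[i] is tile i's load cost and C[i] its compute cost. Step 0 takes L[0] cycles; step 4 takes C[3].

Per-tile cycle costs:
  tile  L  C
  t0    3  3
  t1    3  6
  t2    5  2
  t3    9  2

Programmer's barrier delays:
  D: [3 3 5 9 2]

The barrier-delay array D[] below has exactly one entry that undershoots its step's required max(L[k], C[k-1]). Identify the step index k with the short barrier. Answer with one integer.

[0] required=L[0]=3=3 vs D=3 ok
[1] required=max(L[1]=3,C[0]=3)=3 vs D=3 ok
[2] required=max(L[2]=5,C[1]=6)=6 vs D=5 SHORT
[3] required=max(L[3]=9,C[2]=2)=9 vs D=9 ok
[4] required=C[3]=2=2 vs D=2 ok

hazard at step 2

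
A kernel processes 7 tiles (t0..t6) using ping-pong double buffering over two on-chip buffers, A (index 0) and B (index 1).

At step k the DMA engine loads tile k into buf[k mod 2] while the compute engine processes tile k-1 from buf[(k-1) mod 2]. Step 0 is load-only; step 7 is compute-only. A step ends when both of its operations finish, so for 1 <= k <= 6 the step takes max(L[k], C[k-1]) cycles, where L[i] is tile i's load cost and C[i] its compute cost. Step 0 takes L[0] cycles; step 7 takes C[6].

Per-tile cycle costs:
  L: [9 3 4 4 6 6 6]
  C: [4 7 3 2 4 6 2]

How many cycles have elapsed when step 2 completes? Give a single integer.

[0] DMA t0→A (9c) ∥ CU idle ⇒ 9c, clock 9
[1] DMA t1→B (3c) ∥ CU A:t0 (4c) ⇒ 4c, clock 13
[2] DMA t2→A (4c) ∥ CU B:t1 (7c) ⇒ 7c, clock 20
[3] DMA t3→B (4c) ∥ CU A:t2 (3c) ⇒ 4c, clock 24
[4] DMA t4→A (6c) ∥ CU B:t3 (2c) ⇒ 6c, clock 30
[5] DMA t5→B (6c) ∥ CU A:t4 (4c) ⇒ 6c, clock 36
[6] DMA t6→A (6c) ∥ CU B:t5 (6c) ⇒ 6c, clock 42
[7] DMA idle ∥ CU A:t6 (2c) ⇒ 2c, clock 44

end_cycle[2] = 20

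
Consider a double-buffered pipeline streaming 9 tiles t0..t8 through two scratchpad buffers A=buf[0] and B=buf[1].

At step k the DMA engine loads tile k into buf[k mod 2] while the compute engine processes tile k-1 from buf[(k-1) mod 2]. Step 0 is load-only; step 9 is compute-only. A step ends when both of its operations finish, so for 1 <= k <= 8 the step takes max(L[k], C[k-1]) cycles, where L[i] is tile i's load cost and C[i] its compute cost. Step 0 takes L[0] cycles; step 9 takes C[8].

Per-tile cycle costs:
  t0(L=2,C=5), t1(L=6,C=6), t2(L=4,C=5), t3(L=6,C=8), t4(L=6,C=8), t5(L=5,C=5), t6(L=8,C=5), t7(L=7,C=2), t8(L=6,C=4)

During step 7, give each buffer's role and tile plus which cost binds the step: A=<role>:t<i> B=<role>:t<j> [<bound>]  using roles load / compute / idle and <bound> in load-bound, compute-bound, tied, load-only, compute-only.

k=0 load=t0/2c comp=- wait=2 total=2
k=1 load=t1/6c comp=t0/5c wait=6 total=8
k=2 load=t2/4c comp=t1/6c wait=6 total=14
k=3 load=t3/6c comp=t2/5c wait=6 total=20
k=4 load=t4/6c comp=t3/8c wait=8 total=28
k=5 load=t5/5c comp=t4/8c wait=8 total=36
k=6 load=t6/8c comp=t5/5c wait=8 total=44
k=7 load=t7/7c comp=t6/5c wait=7 total=51
k=8 load=t8/6c comp=t7/2c wait=6 total=57
k=9 load=- comp=t8/4c wait=4 total=61

step 7: A=compute:t6 B=load:t7 [load-bound]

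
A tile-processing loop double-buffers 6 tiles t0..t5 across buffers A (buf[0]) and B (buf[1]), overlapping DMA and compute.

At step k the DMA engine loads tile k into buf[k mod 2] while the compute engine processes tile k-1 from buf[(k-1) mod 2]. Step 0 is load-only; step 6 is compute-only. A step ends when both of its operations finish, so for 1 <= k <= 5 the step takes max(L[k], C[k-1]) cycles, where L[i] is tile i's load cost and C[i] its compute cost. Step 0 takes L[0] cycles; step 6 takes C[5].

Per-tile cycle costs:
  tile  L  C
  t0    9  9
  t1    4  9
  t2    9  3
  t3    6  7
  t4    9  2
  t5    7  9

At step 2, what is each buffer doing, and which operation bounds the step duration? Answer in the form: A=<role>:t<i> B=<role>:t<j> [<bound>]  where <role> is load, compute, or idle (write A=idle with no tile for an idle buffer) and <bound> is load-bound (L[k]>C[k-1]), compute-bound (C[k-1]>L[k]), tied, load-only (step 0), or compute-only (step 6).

step 2: A=load:t2 B=compute:t1 [tied]

step 0: L[0]=9 → dur=9, Σ=9 | A=load:t0 B=idle [load-only]
step 1: L[1]=4 C[0]=9 → dur=9, Σ=18 | A=compute:t0 B=load:t1 [compute-bound]
step 2: L[2]=9 C[1]=9 → dur=9, Σ=27 | A=load:t2 B=compute:t1 [tied]
step 3: L[3]=6 C[2]=3 → dur=6, Σ=33 | A=compute:t2 B=load:t3 [load-bound]
step 4: L[4]=9 C[3]=7 → dur=9, Σ=42 | A=load:t4 B=compute:t3 [load-bound]
step 5: L[5]=7 C[4]=2 → dur=7, Σ=49 | A=compute:t4 B=load:t5 [load-bound]
step 6: C[5]=9 → dur=9, Σ=58 | A=idle B=compute:t5 [compute-only]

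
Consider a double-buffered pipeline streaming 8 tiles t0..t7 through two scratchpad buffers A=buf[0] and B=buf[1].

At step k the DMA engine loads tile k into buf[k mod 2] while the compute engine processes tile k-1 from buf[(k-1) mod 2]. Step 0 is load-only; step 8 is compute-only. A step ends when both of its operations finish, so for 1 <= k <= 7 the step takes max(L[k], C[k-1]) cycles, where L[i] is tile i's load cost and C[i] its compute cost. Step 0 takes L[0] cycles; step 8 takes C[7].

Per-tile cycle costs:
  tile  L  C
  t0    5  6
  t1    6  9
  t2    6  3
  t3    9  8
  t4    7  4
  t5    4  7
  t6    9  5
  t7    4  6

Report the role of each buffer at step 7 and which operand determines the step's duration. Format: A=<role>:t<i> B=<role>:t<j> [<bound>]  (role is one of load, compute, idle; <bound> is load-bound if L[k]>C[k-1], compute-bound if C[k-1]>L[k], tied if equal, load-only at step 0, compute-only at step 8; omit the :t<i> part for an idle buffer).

step 7: A=compute:t6 B=load:t7 [compute-bound]

  0. 5=5c; end=5; A:t0 B:-
  1. max(6,6)=6c; end=11; A:t0 B:t1
  2. max(6,9)=9c; end=20; A:t2 B:t1
  3. max(9,3)=9c; end=29; A:t2 B:t3
  4. max(7,8)=8c; end=37; A:t4 B:t3
  5. max(4,4)=4c; end=41; A:t4 B:t5
  6. max(9,7)=9c; end=50; A:t6 B:t5
  7. max(4,5)=5c; end=55; A:t6 B:t7
  8. 6=6c; end=61; A:t6 B:t7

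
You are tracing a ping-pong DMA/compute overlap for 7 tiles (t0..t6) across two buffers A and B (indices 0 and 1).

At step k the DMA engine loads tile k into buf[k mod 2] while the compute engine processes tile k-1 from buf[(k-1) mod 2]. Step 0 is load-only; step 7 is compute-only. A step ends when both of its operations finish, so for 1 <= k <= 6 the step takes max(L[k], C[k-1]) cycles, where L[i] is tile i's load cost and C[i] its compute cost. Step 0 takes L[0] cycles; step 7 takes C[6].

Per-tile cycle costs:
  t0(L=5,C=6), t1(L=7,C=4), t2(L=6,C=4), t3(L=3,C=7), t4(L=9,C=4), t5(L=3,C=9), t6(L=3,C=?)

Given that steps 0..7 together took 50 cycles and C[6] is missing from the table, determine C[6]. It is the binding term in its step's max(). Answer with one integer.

step 0 → dur = L[0]=5 = 5
step 1 → dur = max(L[1]=7, C[0]=6) = 7
step 2 → dur = max(L[2]=6, C[1]=4) = 6
step 3 → dur = max(L[3]=3, C[2]=4) = 4
step 4 → dur = max(L[4]=9, C[3]=7) = 9
step 5 → dur = max(L[5]=3, C[4]=4) = 4
step 6 → dur = max(L[6]=3, C[5]=9) = 9
step 7 → dur = C[6]=? = C[6]  (unknown; binding)
sum of known step durations = 44
dur[7] = total - known = 50 - 44 = 6
C[6] is the binding max in step 7, so C[6] = dur[7] = 6

C[6] = 6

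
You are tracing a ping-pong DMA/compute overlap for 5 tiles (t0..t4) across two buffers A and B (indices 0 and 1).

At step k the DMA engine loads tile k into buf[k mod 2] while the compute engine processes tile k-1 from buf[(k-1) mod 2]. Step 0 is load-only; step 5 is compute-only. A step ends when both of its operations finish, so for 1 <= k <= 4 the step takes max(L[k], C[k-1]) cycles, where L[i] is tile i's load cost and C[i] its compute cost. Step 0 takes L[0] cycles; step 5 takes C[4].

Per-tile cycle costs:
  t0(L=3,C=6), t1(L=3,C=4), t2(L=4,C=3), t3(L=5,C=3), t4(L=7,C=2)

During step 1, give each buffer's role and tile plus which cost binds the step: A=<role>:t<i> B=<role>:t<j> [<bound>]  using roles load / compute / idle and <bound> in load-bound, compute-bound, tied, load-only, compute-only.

step 1: A=compute:t0 B=load:t1 [compute-bound]

k=0 load=t0/3c comp=- wait=3 total=3
k=1 load=t1/3c comp=t0/6c wait=6 total=9
k=2 load=t2/4c comp=t1/4c wait=4 total=13
k=3 load=t3/5c comp=t2/3c wait=5 total=18
k=4 load=t4/7c comp=t3/3c wait=7 total=25
k=5 load=- comp=t4/2c wait=2 total=27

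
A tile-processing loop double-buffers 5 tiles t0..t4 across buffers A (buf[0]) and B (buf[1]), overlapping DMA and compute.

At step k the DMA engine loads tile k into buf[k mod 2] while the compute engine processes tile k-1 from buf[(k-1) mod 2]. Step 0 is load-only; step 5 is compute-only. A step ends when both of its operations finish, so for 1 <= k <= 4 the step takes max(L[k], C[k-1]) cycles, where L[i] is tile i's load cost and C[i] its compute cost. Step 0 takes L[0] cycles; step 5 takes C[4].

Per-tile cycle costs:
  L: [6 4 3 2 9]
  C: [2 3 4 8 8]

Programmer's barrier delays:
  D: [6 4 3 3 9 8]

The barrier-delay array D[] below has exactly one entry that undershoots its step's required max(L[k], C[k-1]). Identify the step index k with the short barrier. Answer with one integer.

hazard at step 3

k=0 barrier L[0]=6→6c, D[0]=6 ok
k=1 barrier max(L[1]=4,C[0]=2)→4c, D[1]=4 ok
k=2 barrier max(L[2]=3,C[1]=3)→3c, D[2]=3 ok
k=3 barrier max(L[3]=2,C[2]=4)→4c, D[3]=3 SHORT
k=4 barrier max(L[4]=9,C[3]=8)→9c, D[4]=9 ok
k=5 barrier C[4]=8→8c, D[5]=8 ok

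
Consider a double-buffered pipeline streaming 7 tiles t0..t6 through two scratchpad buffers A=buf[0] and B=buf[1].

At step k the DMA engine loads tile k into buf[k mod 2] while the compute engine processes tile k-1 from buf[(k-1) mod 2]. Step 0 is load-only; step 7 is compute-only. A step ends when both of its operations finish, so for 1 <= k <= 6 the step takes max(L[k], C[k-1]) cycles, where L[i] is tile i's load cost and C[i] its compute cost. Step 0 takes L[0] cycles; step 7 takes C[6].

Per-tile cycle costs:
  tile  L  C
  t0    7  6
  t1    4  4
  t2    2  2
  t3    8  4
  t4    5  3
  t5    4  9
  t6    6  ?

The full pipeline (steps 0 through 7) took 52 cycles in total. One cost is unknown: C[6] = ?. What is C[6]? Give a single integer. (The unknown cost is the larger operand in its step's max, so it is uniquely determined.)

C[6] = 9

step 0 → dur = L[0]=7 = 7
step 1 → dur = max(L[1]=4, C[0]=6) = 6
step 2 → dur = max(L[2]=2, C[1]=4) = 4
step 3 → dur = max(L[3]=8, C[2]=2) = 8
step 4 → dur = max(L[4]=5, C[3]=4) = 5
step 5 → dur = max(L[5]=4, C[4]=3) = 4
step 6 → dur = max(L[6]=6, C[5]=9) = 9
step 7 → dur = C[6]=? = C[6]  (unknown; binding)
sum of known step durations = 43
dur[7] = total - known = 52 - 43 = 9
C[6] is the binding max in step 7, so C[6] = dur[7] = 9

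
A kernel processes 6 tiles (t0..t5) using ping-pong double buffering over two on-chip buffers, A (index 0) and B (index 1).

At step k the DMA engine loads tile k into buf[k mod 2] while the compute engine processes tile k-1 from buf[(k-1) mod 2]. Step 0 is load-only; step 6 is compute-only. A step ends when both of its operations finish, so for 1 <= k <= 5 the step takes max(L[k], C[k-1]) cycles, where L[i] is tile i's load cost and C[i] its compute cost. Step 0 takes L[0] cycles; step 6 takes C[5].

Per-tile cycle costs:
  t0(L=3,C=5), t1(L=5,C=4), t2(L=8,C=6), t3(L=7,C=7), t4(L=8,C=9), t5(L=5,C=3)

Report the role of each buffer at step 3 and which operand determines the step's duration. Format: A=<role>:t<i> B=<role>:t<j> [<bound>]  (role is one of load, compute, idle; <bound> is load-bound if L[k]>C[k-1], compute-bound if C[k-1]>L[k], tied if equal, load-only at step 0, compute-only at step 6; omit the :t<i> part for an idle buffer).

step 3: A=compute:t2 B=load:t3 [load-bound]

step 0: L[0]=3 → dur=3, Σ=3 | A=load:t0 B=idle [load-only]
step 1: L[1]=5 C[0]=5 → dur=5, Σ=8 | A=compute:t0 B=load:t1 [tied]
step 2: L[2]=8 C[1]=4 → dur=8, Σ=16 | A=load:t2 B=compute:t1 [load-bound]
step 3: L[3]=7 C[2]=6 → dur=7, Σ=23 | A=compute:t2 B=load:t3 [load-bound]
step 4: L[4]=8 C[3]=7 → dur=8, Σ=31 | A=load:t4 B=compute:t3 [load-bound]
step 5: L[5]=5 C[4]=9 → dur=9, Σ=40 | A=compute:t4 B=load:t5 [compute-bound]
step 6: C[5]=3 → dur=3, Σ=43 | A=idle B=compute:t5 [compute-only]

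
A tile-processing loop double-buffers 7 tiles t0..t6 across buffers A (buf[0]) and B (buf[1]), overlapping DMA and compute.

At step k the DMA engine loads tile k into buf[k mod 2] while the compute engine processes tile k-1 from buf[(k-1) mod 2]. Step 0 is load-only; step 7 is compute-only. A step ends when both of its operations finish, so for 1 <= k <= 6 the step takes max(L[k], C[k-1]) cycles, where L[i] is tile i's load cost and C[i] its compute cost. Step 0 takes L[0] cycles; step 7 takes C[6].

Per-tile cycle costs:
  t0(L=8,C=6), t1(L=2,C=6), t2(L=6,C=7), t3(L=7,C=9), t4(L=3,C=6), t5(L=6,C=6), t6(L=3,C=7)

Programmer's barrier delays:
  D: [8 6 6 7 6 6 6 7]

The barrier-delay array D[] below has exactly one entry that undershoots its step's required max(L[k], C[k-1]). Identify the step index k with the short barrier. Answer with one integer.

hazard at step 4

step 0: need L[0]=8 = 8; D[0]=8 ok
step 1: need max(L[1]=2,C[0]=6) = 6; D[1]=6 ok
step 2: need max(L[2]=6,C[1]=6) = 6; D[2]=6 ok
step 3: need max(L[3]=7,C[2]=7) = 7; D[3]=7 ok
step 4: need max(L[4]=3,C[3]=9) = 9; D[4]=6 SHORT
step 5: need max(L[5]=6,C[4]=6) = 6; D[5]=6 ok
step 6: need max(L[6]=3,C[5]=6) = 6; D[6]=6 ok
step 7: need C[6]=7 = 7; D[7]=7 ok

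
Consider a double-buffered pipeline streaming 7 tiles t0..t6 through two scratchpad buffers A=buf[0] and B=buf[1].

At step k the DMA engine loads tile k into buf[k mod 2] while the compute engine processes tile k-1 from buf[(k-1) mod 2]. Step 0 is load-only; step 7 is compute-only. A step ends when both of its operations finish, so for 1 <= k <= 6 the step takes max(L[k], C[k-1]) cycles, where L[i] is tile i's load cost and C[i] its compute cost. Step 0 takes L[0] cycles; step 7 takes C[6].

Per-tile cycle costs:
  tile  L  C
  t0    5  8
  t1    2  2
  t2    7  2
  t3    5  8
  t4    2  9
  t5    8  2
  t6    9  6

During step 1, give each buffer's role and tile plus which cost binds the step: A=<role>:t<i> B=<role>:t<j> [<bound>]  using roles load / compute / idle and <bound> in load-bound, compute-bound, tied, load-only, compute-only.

step 1: A=compute:t0 B=load:t1 [compute-bound]

step 0: L[0]=5 → dur=5, Σ=5 | A=load:t0 B=idle [load-only]
step 1: L[1]=2 C[0]=8 → dur=8, Σ=13 | A=compute:t0 B=load:t1 [compute-bound]
step 2: L[2]=7 C[1]=2 → dur=7, Σ=20 | A=load:t2 B=compute:t1 [load-bound]
step 3: L[3]=5 C[2]=2 → dur=5, Σ=25 | A=compute:t2 B=load:t3 [load-bound]
step 4: L[4]=2 C[3]=8 → dur=8, Σ=33 | A=load:t4 B=compute:t3 [compute-bound]
step 5: L[5]=8 C[4]=9 → dur=9, Σ=42 | A=compute:t4 B=load:t5 [compute-bound]
step 6: L[6]=9 C[5]=2 → dur=9, Σ=51 | A=load:t6 B=compute:t5 [load-bound]
step 7: C[6]=6 → dur=6, Σ=57 | A=compute:t6 B=idle [compute-only]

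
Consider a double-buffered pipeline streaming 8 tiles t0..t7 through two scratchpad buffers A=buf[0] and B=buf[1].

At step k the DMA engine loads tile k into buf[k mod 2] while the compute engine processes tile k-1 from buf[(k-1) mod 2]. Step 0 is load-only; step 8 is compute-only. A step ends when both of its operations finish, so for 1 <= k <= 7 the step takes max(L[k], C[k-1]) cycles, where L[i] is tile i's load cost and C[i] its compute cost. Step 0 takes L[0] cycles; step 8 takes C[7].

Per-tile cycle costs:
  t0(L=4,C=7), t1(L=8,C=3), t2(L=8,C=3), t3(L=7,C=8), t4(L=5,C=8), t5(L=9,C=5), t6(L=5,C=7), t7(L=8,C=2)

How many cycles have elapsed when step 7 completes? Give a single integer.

end_cycle[7] = 57

step 0: L[0]=4 → dur=4, Σ=4 | A=load:t0 B=idle [load-only]
step 1: L[1]=8 C[0]=7 → dur=8, Σ=12 | A=compute:t0 B=load:t1 [load-bound]
step 2: L[2]=8 C[1]=3 → dur=8, Σ=20 | A=load:t2 B=compute:t1 [load-bound]
step 3: L[3]=7 C[2]=3 → dur=7, Σ=27 | A=compute:t2 B=load:t3 [load-bound]
step 4: L[4]=5 C[3]=8 → dur=8, Σ=35 | A=load:t4 B=compute:t3 [compute-bound]
step 5: L[5]=9 C[4]=8 → dur=9, Σ=44 | A=compute:t4 B=load:t5 [load-bound]
step 6: L[6]=5 C[5]=5 → dur=5, Σ=49 | A=load:t6 B=compute:t5 [tied]
step 7: L[7]=8 C[6]=7 → dur=8, Σ=57 | A=compute:t6 B=load:t7 [load-bound]
step 8: C[7]=2 → dur=2, Σ=59 | A=idle B=compute:t7 [compute-only]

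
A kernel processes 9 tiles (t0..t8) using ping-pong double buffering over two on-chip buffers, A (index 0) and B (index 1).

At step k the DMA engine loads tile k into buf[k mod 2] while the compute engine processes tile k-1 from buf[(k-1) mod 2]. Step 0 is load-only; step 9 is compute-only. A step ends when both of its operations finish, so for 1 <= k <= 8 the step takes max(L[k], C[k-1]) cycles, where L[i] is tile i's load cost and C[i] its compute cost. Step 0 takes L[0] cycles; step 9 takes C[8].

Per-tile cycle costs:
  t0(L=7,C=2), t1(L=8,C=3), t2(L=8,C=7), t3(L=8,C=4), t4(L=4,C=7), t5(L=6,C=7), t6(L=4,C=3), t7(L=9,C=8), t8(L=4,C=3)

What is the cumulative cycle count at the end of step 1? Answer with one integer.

end_cycle[1] = 15

step 0: L[0]=7 → dur=7, Σ=7 | A=load:t0 B=idle [load-only]
step 1: L[1]=8 C[0]=2 → dur=8, Σ=15 | A=compute:t0 B=load:t1 [load-bound]
step 2: L[2]=8 C[1]=3 → dur=8, Σ=23 | A=load:t2 B=compute:t1 [load-bound]
step 3: L[3]=8 C[2]=7 → dur=8, Σ=31 | A=compute:t2 B=load:t3 [load-bound]
step 4: L[4]=4 C[3]=4 → dur=4, Σ=35 | A=load:t4 B=compute:t3 [tied]
step 5: L[5]=6 C[4]=7 → dur=7, Σ=42 | A=compute:t4 B=load:t5 [compute-bound]
step 6: L[6]=4 C[5]=7 → dur=7, Σ=49 | A=load:t6 B=compute:t5 [compute-bound]
step 7: L[7]=9 C[6]=3 → dur=9, Σ=58 | A=compute:t6 B=load:t7 [load-bound]
step 8: L[8]=4 C[7]=8 → dur=8, Σ=66 | A=load:t8 B=compute:t7 [compute-bound]
step 9: C[8]=3 → dur=3, Σ=69 | A=compute:t8 B=idle [compute-only]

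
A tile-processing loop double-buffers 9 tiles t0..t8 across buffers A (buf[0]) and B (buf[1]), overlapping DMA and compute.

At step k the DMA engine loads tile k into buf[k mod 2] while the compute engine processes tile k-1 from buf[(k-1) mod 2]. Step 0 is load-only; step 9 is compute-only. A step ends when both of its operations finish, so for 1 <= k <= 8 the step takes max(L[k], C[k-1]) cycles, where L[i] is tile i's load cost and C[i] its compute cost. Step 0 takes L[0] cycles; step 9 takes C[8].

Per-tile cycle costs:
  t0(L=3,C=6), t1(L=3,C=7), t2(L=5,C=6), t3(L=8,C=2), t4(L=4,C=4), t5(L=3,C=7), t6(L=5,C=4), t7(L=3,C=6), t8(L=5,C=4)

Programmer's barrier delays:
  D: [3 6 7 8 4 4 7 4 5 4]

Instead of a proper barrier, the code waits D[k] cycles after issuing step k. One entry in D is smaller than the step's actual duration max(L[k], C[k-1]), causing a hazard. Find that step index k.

hazard at step 8

step 0: need L[0]=3 = 3; D[0]=3 ok
step 1: need max(L[1]=3,C[0]=6) = 6; D[1]=6 ok
step 2: need max(L[2]=5,C[1]=7) = 7; D[2]=7 ok
step 3: need max(L[3]=8,C[2]=6) = 8; D[3]=8 ok
step 4: need max(L[4]=4,C[3]=2) = 4; D[4]=4 ok
step 5: need max(L[5]=3,C[4]=4) = 4; D[5]=4 ok
step 6: need max(L[6]=5,C[5]=7) = 7; D[6]=7 ok
step 7: need max(L[7]=3,C[6]=4) = 4; D[7]=4 ok
step 8: need max(L[8]=5,C[7]=6) = 6; D[8]=5 SHORT
step 9: need C[8]=4 = 4; D[9]=4 ok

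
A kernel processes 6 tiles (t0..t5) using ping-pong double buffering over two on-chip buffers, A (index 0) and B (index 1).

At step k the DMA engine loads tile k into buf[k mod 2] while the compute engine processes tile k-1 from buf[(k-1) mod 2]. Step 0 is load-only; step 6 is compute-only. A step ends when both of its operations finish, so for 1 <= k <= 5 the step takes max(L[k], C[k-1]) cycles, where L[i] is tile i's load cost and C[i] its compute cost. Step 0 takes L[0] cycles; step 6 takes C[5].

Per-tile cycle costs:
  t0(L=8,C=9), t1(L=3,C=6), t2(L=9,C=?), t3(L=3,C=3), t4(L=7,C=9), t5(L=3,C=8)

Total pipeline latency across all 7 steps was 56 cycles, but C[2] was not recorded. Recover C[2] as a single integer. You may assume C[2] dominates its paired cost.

C[2] = 6

step 0: dur = L[0]=8 = 8
step 1: dur = max(L[1]=3, C[0]=9) = 9
step 2: dur = max(L[2]=9, C[1]=6) = 9
step 3: dur = max(L[3]=3, C[2]=?) = C[2]  (unknown; binding)
step 4: dur = max(L[4]=7, C[3]=3) = 7
step 5: dur = max(L[5]=3, C[4]=9) = 9
step 6: dur = C[5]=8 = 8
sum of known step durations = 50
dur[3] = total - known = 56 - 50 = 6
C[2] is the binding max in step 3, so C[2] = dur[3] = 6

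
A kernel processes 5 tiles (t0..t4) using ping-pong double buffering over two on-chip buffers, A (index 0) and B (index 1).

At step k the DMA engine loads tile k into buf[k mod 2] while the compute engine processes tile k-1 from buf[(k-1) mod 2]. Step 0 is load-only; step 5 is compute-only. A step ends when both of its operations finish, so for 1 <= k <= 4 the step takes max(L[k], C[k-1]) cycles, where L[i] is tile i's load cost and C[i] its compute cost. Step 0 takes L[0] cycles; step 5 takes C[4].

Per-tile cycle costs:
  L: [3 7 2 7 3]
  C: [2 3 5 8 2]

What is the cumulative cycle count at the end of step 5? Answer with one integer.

k=0 load=t0/3c comp=- wait=3 total=3
k=1 load=t1/7c comp=t0/2c wait=7 total=10
k=2 load=t2/2c comp=t1/3c wait=3 total=13
k=3 load=t3/7c comp=t2/5c wait=7 total=20
k=4 load=t4/3c comp=t3/8c wait=8 total=28
k=5 load=- comp=t4/2c wait=2 total=30

end_cycle[5] = 30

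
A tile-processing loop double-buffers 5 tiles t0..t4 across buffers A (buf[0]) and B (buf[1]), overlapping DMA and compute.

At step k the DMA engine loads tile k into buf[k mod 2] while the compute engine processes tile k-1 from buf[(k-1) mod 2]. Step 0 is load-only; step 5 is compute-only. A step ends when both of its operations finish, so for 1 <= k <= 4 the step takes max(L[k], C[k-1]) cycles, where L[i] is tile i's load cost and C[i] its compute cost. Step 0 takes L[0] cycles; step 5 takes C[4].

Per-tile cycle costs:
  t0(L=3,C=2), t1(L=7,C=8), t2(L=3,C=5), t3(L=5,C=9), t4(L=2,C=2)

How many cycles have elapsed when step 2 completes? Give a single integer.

end_cycle[2] = 18

k=0 load=t0/3c comp=- wait=3 total=3
k=1 load=t1/7c comp=t0/2c wait=7 total=10
k=2 load=t2/3c comp=t1/8c wait=8 total=18
k=3 load=t3/5c comp=t2/5c wait=5 total=23
k=4 load=t4/2c comp=t3/9c wait=9 total=32
k=5 load=- comp=t4/2c wait=2 total=34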